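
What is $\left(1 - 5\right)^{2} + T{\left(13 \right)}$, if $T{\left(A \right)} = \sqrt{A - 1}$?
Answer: $16 + 2 \sqrt{3} \approx 19.464$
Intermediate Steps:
$T{\left(A \right)} = \sqrt{-1 + A}$
$\left(1 - 5\right)^{2} + T{\left(13 \right)} = \left(1 - 5\right)^{2} + \sqrt{-1 + 13} = \left(-4\right)^{2} + \sqrt{12} = 16 + 2 \sqrt{3}$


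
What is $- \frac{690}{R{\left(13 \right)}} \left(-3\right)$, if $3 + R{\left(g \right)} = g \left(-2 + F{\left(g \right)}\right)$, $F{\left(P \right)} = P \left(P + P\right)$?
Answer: $\frac{46}{97} \approx 0.47423$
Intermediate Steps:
$F{\left(P \right)} = 2 P^{2}$ ($F{\left(P \right)} = P 2 P = 2 P^{2}$)
$R{\left(g \right)} = -3 + g \left(-2 + 2 g^{2}\right)$
$- \frac{690}{R{\left(13 \right)}} \left(-3\right) = - \frac{690}{-3 - 26 + 2 \cdot 13^{3}} \left(-3\right) = - \frac{690}{-3 - 26 + 2 \cdot 2197} \left(-3\right) = - \frac{690}{-3 - 26 + 4394} \left(-3\right) = - \frac{690}{4365} \left(-3\right) = \left(-690\right) \frac{1}{4365} \left(-3\right) = \left(- \frac{46}{291}\right) \left(-3\right) = \frac{46}{97}$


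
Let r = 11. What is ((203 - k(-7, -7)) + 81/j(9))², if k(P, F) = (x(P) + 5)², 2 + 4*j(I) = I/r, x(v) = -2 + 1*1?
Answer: 1283689/169 ≈ 7595.8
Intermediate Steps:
x(v) = -1 (x(v) = -2 + 1 = -1)
j(I) = -½ + I/44 (j(I) = -½ + (I/11)/4 = -½ + I/44)
k(P, F) = 16 (k(P, F) = (-1 + 5)² = 4² = 16)
((203 - k(-7, -7)) + 81/j(9))² = ((203 - 1*16) + 81/(-½ + (1/44)*9))² = ((203 - 16) + 81/(-½ + 9/44))² = (187 + 81/(-13/44))² = (187 + 81*(-44/13))² = (187 - 3564/13)² = (-1133/13)² = 1283689/169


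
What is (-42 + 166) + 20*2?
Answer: 164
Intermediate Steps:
(-42 + 166) + 20*2 = 124 + 40 = 164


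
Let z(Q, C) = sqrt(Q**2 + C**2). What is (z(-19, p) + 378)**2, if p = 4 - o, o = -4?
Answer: 143309 + 3780*sqrt(17) ≈ 1.5889e+5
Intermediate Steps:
p = 8 (p = 4 - 1*(-4) = 4 + 4 = 8)
z(Q, C) = sqrt(C**2 + Q**2)
(z(-19, p) + 378)**2 = (sqrt(8**2 + (-19)**2) + 378)**2 = (sqrt(64 + 361) + 378)**2 = (sqrt(425) + 378)**2 = (5*sqrt(17) + 378)**2 = (378 + 5*sqrt(17))**2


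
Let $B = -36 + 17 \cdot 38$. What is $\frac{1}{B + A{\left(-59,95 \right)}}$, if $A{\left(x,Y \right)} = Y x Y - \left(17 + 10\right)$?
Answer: $- \frac{1}{531892} \approx -1.8801 \cdot 10^{-6}$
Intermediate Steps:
$B = 610$ ($B = -36 + 646 = 610$)
$A{\left(x,Y \right)} = -27 + x Y^{2}$ ($A{\left(x,Y \right)} = x Y^{2} - 27 = -27 + x Y^{2}$)
$\frac{1}{B + A{\left(-59,95 \right)}} = \frac{1}{610 - \left(27 + 59 \cdot 95^{2}\right)} = \frac{1}{610 - 532502} = \frac{1}{-531892} = - \frac{1}{531892}$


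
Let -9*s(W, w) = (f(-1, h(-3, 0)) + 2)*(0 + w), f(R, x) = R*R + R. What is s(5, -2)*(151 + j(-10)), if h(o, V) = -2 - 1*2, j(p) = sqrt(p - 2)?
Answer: 604/9 + 8*I*sqrt(3)/9 ≈ 67.111 + 1.5396*I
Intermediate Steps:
j(p) = sqrt(-2 + p)
h(o, V) = -4 (h(o, V) = -2 - 2 = -4)
f(R, x) = R + R**2 (f(R, x) = R**2 + R = R + R**2)
s(W, w) = -2*w/9 (s(W, w) = -(-(1 - 1) + 2)*(0 + w)/9 = -(-1*0 + 2)*w/9 = -(0 + 2)*w/9 = -2*w/9)
s(5, -2)*(151 + j(-10)) = (-2/9*(-2))*(151 + sqrt(-2 - 10)) = 4*(151 + sqrt(-12))/9 = 4*(151 + 2*I*sqrt(3))/9 = 604/9 + 8*I*sqrt(3)/9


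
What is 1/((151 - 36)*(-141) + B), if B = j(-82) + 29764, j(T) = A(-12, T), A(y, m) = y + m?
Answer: 1/13455 ≈ 7.4322e-5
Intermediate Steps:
A(y, m) = m + y
j(T) = -12 + T (j(T) = T - 12 = -12 + T)
B = 29670 (B = (-12 - 82) + 29764 = -94 + 29764 = 29670)
1/((151 - 36)*(-141) + B) = 1/((151 - 36)*(-141) + 29670) = 1/(115*(-141) + 29670) = 1/(-16215 + 29670) = 1/13455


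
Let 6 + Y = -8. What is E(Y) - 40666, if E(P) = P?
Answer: -40680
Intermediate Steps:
Y = -14 (Y = -6 - 8 = -14)
E(Y) - 40666 = -14 - 40666 = -40680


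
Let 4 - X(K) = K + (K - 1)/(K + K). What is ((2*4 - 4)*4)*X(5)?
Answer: -112/5 ≈ -22.400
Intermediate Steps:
X(K) = 4 - K - (-1 + K)/(2*K) (X(K) = 4 - (K + (K - 1)/(K + K)) = 4 - (K + (-1 + K)/((2*K))) = 4 - (K + (-1 + K)*(1/(2*K))) = 4 - (K + (-1 + K)/(2*K)) = 4 + (-K - (-1 + K)/(2*K)) = 4 - K - (-1 + K)/(2*K))
((2*4 - 4)*4)*X(5) = ((2*4 - 4)*4)*(7/2 + (½)/5 - 1*5) = ((8 - 4)*4)*(7/2 + (½)*(⅕) - 5) = (4*4)*(7/2 + ⅒ - 5) = 16*(-7/5) = -112/5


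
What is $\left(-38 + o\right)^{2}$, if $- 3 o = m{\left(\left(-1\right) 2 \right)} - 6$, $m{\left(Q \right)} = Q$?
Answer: $\frac{11236}{9} \approx 1248.4$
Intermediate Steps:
$o = \frac{8}{3}$ ($o = - \frac{\left(-1\right) 2 - 6}{3} = - \frac{-2 - 6}{3} = \left(- \frac{1}{3}\right) \left(-8\right) = \frac{8}{3} \approx 2.6667$)
$\left(-38 + o\right)^{2} = \left(-38 + \frac{8}{3}\right)^{2} = \left(- \frac{106}{3}\right)^{2} = \frac{11236}{9}$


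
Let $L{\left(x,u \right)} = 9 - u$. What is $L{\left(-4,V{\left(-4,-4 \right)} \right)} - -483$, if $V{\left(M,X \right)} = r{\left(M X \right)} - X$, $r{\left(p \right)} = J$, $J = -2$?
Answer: $490$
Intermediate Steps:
$r{\left(p \right)} = -2$
$V{\left(M,X \right)} = -2 - X$
$L{\left(-4,V{\left(-4,-4 \right)} \right)} - -483 = \left(9 - \left(-2 - -4\right)\right) - -483 = \left(9 - \left(-2 + 4\right)\right) + 483 = \left(9 - 2\right) + 483 = 7 + 483 = 490$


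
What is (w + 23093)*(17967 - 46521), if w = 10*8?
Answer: -661681842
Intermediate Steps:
w = 80
(w + 23093)*(17967 - 46521) = (80 + 23093)*(17967 - 46521) = 23173*(-28554) = -661681842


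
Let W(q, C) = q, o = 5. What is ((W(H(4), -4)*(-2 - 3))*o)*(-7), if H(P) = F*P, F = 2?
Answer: 1400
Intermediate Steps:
H(P) = 2*P
((W(H(4), -4)*(-2 - 3))*o)*(-7) = (((2*4)*(-2 - 3))*5)*(-7) = ((8*(-5))*5)*(-7) = -40*5*(-7) = -200*(-7) = 1400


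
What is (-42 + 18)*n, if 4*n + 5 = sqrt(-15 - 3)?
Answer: 30 - 18*I*sqrt(2) ≈ 30.0 - 25.456*I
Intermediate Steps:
n = -5/4 + 3*I*sqrt(2)/4 (n = -5/4 + sqrt(-15 - 3)/4 = -5/4 + sqrt(-18)/4 = -5/4 + (3*I*sqrt(2))/4 = -5/4 + 3*I*sqrt(2)/4 ≈ -1.25 + 1.0607*I)
(-42 + 18)*n = (-42 + 18)*(-5/4 + 3*I*sqrt(2)/4) = -24*(-5/4 + 3*I*sqrt(2)/4) = 30 - 18*I*sqrt(2)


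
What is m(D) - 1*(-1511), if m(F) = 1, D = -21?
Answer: 1512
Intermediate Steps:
m(D) - 1*(-1511) = 1 - 1*(-1511) = 1 + 1511 = 1512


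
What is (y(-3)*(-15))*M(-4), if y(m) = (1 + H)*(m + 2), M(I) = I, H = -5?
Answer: 240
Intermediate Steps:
y(m) = -8 - 4*m (y(m) = (1 - 5)*(m + 2) = -4*(2 + m) = -8 - 4*m)
(y(-3)*(-15))*M(-4) = ((-8 - 4*(-3))*(-15))*(-4) = ((-8 + 12)*(-15))*(-4) = (4*(-15))*(-4) = -60*(-4) = 240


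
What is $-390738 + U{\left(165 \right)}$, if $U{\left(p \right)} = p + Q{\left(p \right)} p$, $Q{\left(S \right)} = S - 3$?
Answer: $-363843$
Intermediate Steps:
$Q{\left(S \right)} = -3 + S$ ($Q{\left(S \right)} = S - 3 = -3 + S$)
$U{\left(p \right)} = p + p \left(-3 + p\right)$ ($U{\left(p \right)} = p + \left(-3 + p\right) p = p + p \left(-3 + p\right)$)
$-390738 + U{\left(165 \right)} = -390738 + 165 \left(-2 + 165\right) = -390738 + 165 \cdot 163 = -390738 + 26895 = -363843$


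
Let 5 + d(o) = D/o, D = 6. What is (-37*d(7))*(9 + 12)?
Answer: 3219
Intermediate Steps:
d(o) = -5 + 6/o
(-37*d(7))*(9 + 12) = (-37*(-5 + 6/7))*(9 + 12) = -37*(-5 + 6*(⅐))*21 = -37*(-5 + 6/7)*21 = -37*(-29/7)*21 = (1073/7)*21 = 3219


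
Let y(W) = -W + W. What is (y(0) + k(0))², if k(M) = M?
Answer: 0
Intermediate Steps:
y(W) = 0
(y(0) + k(0))² = (0 + 0)² = 0² = 0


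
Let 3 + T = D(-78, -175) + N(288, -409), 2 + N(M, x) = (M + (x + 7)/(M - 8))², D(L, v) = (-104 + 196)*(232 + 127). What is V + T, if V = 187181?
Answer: 5925532561/19600 ≈ 3.0232e+5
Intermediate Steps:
D(L, v) = 33028 (D(L, v) = 92*359 = 33028)
N(M, x) = -2 + (M + (7 + x)/(-8 + M))² (N(M, x) = -2 + (M + (x + 7)/(M - 8))² = -2 + (M + (7 + x)/(-8 + M))²)
T = 2256784961/19600 (T = -3 + (33028 + (-2 + (7 - 409 + 288² - 8*288)²/(-8 + 288)²)) = -3 + (33028 + (-2 + (7 - 409 + 82944 - 2304)²/280²)) = -3 + (33028 + (-2 + (1/78400)*80238²)) = -3 + (33028 + (-2 + (1/78400)*6438136644)) = -3 + (33028 + (-2 + 1609534161/19600)) = -3 + (33028 + 1609494961/19600) = -3 + 2256843761/19600 = 2256784961/19600 ≈ 1.1514e+5)
V + T = 187181 + 2256784961/19600 = 5925532561/19600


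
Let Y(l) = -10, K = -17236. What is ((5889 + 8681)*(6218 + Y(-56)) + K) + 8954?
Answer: 90442278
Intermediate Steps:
((5889 + 8681)*(6218 + Y(-56)) + K) + 8954 = ((5889 + 8681)*(6218 - 10) - 17236) + 8954 = (14570*6208 - 17236) + 8954 = (90450560 - 17236) + 8954 = 90433324 + 8954 = 90442278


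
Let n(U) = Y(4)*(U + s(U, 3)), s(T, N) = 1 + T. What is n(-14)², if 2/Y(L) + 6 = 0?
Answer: 81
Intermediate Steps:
Y(L) = -⅓ (Y(L) = 2/(-6 + 0) = 2/(-6) = 2*(-⅙) = -⅓)
n(U) = -⅓ - 2*U/3 (n(U) = -(U + (1 + U))/3 = -(1 + 2*U)/3 = -⅓ - 2*U/3)
n(-14)² = (-⅓ - ⅔*(-14))² = (-⅓ + 28/3)² = 9² = 81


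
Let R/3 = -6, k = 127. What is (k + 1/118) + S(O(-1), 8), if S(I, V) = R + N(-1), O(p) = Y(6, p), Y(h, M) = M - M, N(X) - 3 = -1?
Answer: 13099/118 ≈ 111.01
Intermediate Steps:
R = -18 (R = 3*(-6) = -18)
N(X) = 2 (N(X) = 3 - 1 = 2)
Y(h, M) = 0
O(p) = 0
S(I, V) = -16 (S(I, V) = -18 + 2 = -16)
(k + 1/118) + S(O(-1), 8) = (127 + 1/118) - 16 = 14987/118 - 16 = 13099/118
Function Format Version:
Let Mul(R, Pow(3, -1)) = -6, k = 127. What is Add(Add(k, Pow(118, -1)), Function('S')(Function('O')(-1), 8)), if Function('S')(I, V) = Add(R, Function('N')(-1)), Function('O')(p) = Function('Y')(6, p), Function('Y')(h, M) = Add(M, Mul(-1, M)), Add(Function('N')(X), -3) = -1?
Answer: Rational(13099, 118) ≈ 111.01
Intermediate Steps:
R = -18 (R = Mul(3, -6) = -18)
Function('N')(X) = 2 (Function('N')(X) = Add(3, -1) = 2)
Function('Y')(h, M) = 0
Function('O')(p) = 0
Function('S')(I, V) = -16 (Function('S')(I, V) = Add(-18, 2) = -16)
Add(Add(k, Pow(118, -1)), Function('S')(Function('O')(-1), 8)) = Add(Add(127, Pow(118, -1)), -16) = Add(Add(127, Rational(1, 118)), -16) = Add(Rational(14987, 118), -16) = Rational(13099, 118)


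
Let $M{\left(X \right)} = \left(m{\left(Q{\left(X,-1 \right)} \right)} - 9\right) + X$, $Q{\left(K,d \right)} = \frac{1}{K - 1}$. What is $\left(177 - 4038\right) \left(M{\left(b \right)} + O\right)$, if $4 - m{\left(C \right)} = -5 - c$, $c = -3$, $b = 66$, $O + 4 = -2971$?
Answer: $11243232$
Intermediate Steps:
$O = -2975$ ($O = -4 - 2971 = -2975$)
$Q{\left(K,d \right)} = \frac{1}{-1 + K}$
$m{\left(C \right)} = 6$ ($m{\left(C \right)} = 4 - \left(-5 - -3\right) = 4 - \left(-5 + 3\right) = 4 - -2 = 4 + 2 = 6$)
$M{\left(X \right)} = -3 + X$ ($M{\left(X \right)} = \left(6 - 9\right) + X = -3 + X$)
$\left(177 - 4038\right) \left(M{\left(b \right)} + O\right) = \left(177 - 4038\right) \left(\left(-3 + 66\right) - 2975\right) = - 3861 \left(63 - 2975\right) = \left(-3861\right) \left(-2912\right) = 11243232$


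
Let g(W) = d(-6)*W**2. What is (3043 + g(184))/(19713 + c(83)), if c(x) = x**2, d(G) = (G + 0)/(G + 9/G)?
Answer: 150639/133010 ≈ 1.1325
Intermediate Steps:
d(G) = G/(G + 9/G)
g(W) = 4*W**2/5 (g(W) = ((-6)**2/(9 + (-6)**2))*W**2 = (36/(9 + 36))*W**2 = (36/45)*W**2 = (36*(1/45))*W**2 = 4*W**2/5)
(3043 + g(184))/(19713 + c(83)) = (3043 + (4/5)*184**2)/(19713 + 83**2) = (3043 + (4/5)*33856)/(19713 + 6889) = (3043 + 135424/5)/26602 = (150639/5)*(1/26602) = 150639/133010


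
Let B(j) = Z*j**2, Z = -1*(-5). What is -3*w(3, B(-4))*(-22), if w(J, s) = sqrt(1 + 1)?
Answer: 66*sqrt(2) ≈ 93.338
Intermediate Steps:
Z = 5
B(j) = 5*j**2
w(J, s) = sqrt(2)
-3*w(3, B(-4))*(-22) = -3*sqrt(2)*(-22) = 66*sqrt(2)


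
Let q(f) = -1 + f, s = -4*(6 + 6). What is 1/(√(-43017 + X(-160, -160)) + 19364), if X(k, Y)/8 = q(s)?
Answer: 19364/375007905 - I*√43409/375007905 ≈ 5.1636e-5 - 5.5558e-7*I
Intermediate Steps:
s = -48 (s = -4*12 = -48)
X(k, Y) = -392 (X(k, Y) = 8*(-1 - 48) = 8*(-49) = -392)
1/(√(-43017 + X(-160, -160)) + 19364) = 1/(√(-43017 - 392) + 19364) = 1/(√(-43409) + 19364) = 1/(I*√43409 + 19364) = 1/(19364 + I*√43409)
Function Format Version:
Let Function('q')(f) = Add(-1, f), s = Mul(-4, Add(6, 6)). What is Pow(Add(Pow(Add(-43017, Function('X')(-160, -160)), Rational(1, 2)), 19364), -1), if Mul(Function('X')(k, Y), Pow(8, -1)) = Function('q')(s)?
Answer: Add(Rational(19364, 375007905), Mul(Rational(-1, 375007905), I, Pow(43409, Rational(1, 2)))) ≈ Add(5.1636e-5, Mul(-5.5558e-7, I))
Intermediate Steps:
s = -48 (s = Mul(-4, 12) = -48)
Function('X')(k, Y) = -392 (Function('X')(k, Y) = Mul(8, Add(-1, -48)) = Mul(8, -49) = -392)
Pow(Add(Pow(Add(-43017, Function('X')(-160, -160)), Rational(1, 2)), 19364), -1) = Pow(Add(Pow(Add(-43017, -392), Rational(1, 2)), 19364), -1) = Pow(Add(Pow(-43409, Rational(1, 2)), 19364), -1) = Pow(Add(Mul(I, Pow(43409, Rational(1, 2))), 19364), -1) = Pow(Add(19364, Mul(I, Pow(43409, Rational(1, 2)))), -1)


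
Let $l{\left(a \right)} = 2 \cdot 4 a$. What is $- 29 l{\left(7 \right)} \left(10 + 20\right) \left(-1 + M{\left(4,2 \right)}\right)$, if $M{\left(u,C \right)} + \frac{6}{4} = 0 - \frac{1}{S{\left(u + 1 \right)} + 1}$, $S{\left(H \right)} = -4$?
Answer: $105560$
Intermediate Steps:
$M{\left(u,C \right)} = - \frac{7}{6}$ ($M{\left(u,C \right)} = - \frac{3}{2} + \left(0 - \frac{1}{-4 + 1}\right) = - \frac{3}{2} + \left(0 - \frac{1}{-3}\right) = - \frac{3}{2} + \left(0 - - \frac{1}{3}\right) = - \frac{3}{2} + \left(0 + \frac{1}{3}\right) = - \frac{3}{2} + \frac{1}{3} = - \frac{7}{6}$)
$l{\left(a \right)} = 8 a$
$- 29 l{\left(7 \right)} \left(10 + 20\right) \left(-1 + M{\left(4,2 \right)}\right) = - 29 \cdot 8 \cdot 7 \left(10 + 20\right) \left(-1 - \frac{7}{6}\right) = \left(-29\right) 56 \cdot 30 \left(- \frac{13}{6}\right) = \left(-1624\right) \left(-65\right) = 105560$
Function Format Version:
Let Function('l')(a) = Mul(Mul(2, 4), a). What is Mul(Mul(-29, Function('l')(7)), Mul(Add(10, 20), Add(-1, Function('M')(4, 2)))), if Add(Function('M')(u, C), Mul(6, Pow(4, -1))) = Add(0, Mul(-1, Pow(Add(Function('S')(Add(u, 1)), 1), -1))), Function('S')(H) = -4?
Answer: 105560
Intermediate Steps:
Function('M')(u, C) = Rational(-7, 6) (Function('M')(u, C) = Add(Rational(-3, 2), Add(0, Mul(-1, Pow(Add(-4, 1), -1)))) = Add(Rational(-3, 2), Add(0, Mul(-1, Pow(-3, -1)))) = Add(Rational(-3, 2), Add(0, Mul(-1, Rational(-1, 3)))) = Add(Rational(-3, 2), Add(0, Rational(1, 3))) = Add(Rational(-3, 2), Rational(1, 3)) = Rational(-7, 6))
Function('l')(a) = Mul(8, a)
Mul(Mul(-29, Function('l')(7)), Mul(Add(10, 20), Add(-1, Function('M')(4, 2)))) = Mul(Mul(-29, Mul(8, 7)), Mul(Add(10, 20), Add(-1, Rational(-7, 6)))) = Mul(Mul(-29, 56), Mul(30, Rational(-13, 6))) = Mul(-1624, -65) = 105560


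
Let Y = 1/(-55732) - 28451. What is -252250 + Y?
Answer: -15644028133/55732 ≈ -2.8070e+5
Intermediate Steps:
Y = -1585631133/55732 (Y = -1/55732 - 28451 = -1585631133/55732 ≈ -28451.)
-252250 + Y = -252250 - 1585631133/55732 = -15644028133/55732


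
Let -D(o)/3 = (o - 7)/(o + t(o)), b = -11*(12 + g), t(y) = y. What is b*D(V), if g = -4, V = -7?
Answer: 264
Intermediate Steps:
b = -88 (b = -11*(12 - 4) = -11*8 = -88)
D(o) = -3*(-7 + o)/(2*o) (D(o) = -3*(o - 7)/(o + o) = -3*(-7 + o)/(2*o))
b*D(V) = -132*(7 - 1*(-7))/(-7) = -132*(-1)*(7 + 7)/7 = -132*(-1)*14/7 = -88*(-3) = 264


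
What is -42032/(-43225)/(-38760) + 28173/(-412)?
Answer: -5900136211273/86283151500 ≈ -68.381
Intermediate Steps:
-42032/(-43225)/(-38760) + 28173/(-412) = -42032*(-1/43225)*(-1/38760) + 28173*(-1/412) = (42032/43225)*(-1/38760) - 28173/412 = -5254/209425125 - 28173/412 = -5900136211273/86283151500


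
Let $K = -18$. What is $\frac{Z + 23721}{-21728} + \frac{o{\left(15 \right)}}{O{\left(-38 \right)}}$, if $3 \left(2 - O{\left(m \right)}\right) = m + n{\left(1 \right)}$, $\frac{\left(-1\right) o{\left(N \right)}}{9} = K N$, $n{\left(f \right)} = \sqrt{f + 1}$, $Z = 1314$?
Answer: $\frac{3460527795}{21010976} + \frac{3645 \sqrt{2}}{967} \approx 170.03$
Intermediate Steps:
$n{\left(f \right)} = \sqrt{1 + f}$
$o{\left(N \right)} = 162 N$ ($o{\left(N \right)} = - 9 \left(- 18 N\right) = 162 N$)
$O{\left(m \right)} = 2 - \frac{m}{3} - \frac{\sqrt{2}}{3}$ ($O{\left(m \right)} = 2 - \frac{m + \sqrt{1 + 1}}{3} = 2 - \frac{m + \sqrt{2}}{3} = 2 - \left(\frac{m}{3} + \frac{\sqrt{2}}{3}\right) = 2 - \frac{m}{3} - \frac{\sqrt{2}}{3}$)
$\frac{Z + 23721}{-21728} + \frac{o{\left(15 \right)}}{O{\left(-38 \right)}} = \frac{1314 + 23721}{-21728} + \frac{162 \cdot 15}{2 - - \frac{38}{3} - \frac{\sqrt{2}}{3}} = 25035 \left(- \frac{1}{21728}\right) + \frac{2430}{2 + \frac{38}{3} - \frac{\sqrt{2}}{3}} = - \frac{25035}{21728} + \frac{2430}{\frac{44}{3} - \frac{\sqrt{2}}{3}}$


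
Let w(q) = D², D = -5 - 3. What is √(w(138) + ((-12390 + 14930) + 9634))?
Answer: √12238 ≈ 110.63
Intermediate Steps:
D = -8
w(q) = 64 (w(q) = (-8)² = 64)
√(w(138) + ((-12390 + 14930) + 9634)) = √(64 + ((-12390 + 14930) + 9634)) = √(64 + (2540 + 9634)) = √(64 + 12174) = √12238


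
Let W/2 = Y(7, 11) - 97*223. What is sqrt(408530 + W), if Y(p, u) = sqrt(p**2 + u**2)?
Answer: sqrt(365268 + 2*sqrt(170)) ≈ 604.40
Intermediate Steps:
W = -43262 + 2*sqrt(170) (W = 2*(sqrt(7**2 + 11**2) - 97*223) = 2*(sqrt(49 + 121) - 21631) = 2*(sqrt(170) - 21631) = 2*(-21631 + sqrt(170)) = -43262 + 2*sqrt(170) ≈ -43236.)
sqrt(408530 + W) = sqrt(408530 + (-43262 + 2*sqrt(170))) = sqrt(365268 + 2*sqrt(170))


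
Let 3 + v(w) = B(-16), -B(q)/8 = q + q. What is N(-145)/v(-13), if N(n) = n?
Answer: -145/253 ≈ -0.57312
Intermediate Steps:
B(q) = -16*q (B(q) = -8*(q + q) = -16*q)
v(w) = 253 (v(w) = -3 - 16*(-16) = -3 + 256 = 253)
N(-145)/v(-13) = -145/253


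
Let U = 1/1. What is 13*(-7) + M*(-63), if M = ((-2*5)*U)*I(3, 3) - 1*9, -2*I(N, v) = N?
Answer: -469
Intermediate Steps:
I(N, v) = -N/2
U = 1
M = 6 (M = (-2*5*1)*(-½*3) - 1*9 = -10*1*(-3/2) - 9 = -10*(-3/2) - 9 = 15 - 9 = 6)
13*(-7) + M*(-63) = 13*(-7) + 6*(-63) = -91 - 378 = -469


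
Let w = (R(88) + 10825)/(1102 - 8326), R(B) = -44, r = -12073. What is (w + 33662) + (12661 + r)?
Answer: 247411219/7224 ≈ 34249.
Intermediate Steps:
w = -10781/7224 (w = (-44 + 10825)/(1102 - 8326) = 10781/(-7224) = 10781*(-1/7224) = -10781/7224 ≈ -1.4924)
(w + 33662) + (12661 + r) = (-10781/7224 + 33662) + (12661 - 12073) = 243163507/7224 + 588 = 247411219/7224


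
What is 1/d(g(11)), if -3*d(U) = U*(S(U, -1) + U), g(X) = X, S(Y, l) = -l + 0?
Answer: -1/44 ≈ -0.022727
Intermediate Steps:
S(Y, l) = -l
d(U) = -U*(1 + U)/3 (d(U) = -U*(-1*(-1) + U)/3 = -U*(1 + U)/3)
1/d(g(11)) = 1/(-⅓*11*(1 + 11)) = 1/(-⅓*11*12) = 1/(-44) = -1/44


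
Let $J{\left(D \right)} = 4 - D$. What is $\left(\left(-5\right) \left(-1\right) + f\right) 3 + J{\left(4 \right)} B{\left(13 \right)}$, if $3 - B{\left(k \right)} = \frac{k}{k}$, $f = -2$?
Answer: $9$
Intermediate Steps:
$B{\left(k \right)} = 2$ ($B{\left(k \right)} = 3 - \frac{k}{k} = 3 - 1 = 2$)
$\left(\left(-5\right) \left(-1\right) + f\right) 3 + J{\left(4 \right)} B{\left(13 \right)} = \left(\left(-5\right) \left(-1\right) - 2\right) 3 + \left(4 - 4\right) 2 = \left(5 - 2\right) 3 + \left(4 - 4\right) 2 = 3 \cdot 3 + 0 \cdot 2 = 9 + 0 = 9$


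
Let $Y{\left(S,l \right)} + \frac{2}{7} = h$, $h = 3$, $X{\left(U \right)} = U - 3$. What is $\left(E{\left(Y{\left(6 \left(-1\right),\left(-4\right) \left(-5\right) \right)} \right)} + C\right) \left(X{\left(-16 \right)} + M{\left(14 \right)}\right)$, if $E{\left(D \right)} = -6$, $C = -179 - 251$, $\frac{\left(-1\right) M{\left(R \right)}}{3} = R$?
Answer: $26596$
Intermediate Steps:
$M{\left(R \right)} = - 3 R$
$X{\left(U \right)} = -3 + U$
$Y{\left(S,l \right)} = \frac{19}{7}$ ($Y{\left(S,l \right)} = - \frac{2}{7} + 3 = \frac{19}{7}$)
$C = -430$ ($C = -179 - 251 = -430$)
$\left(E{\left(Y{\left(6 \left(-1\right),\left(-4\right) \left(-5\right) \right)} \right)} + C\right) \left(X{\left(-16 \right)} + M{\left(14 \right)}\right) = \left(-6 - 430\right) \left(\left(-3 - 16\right) - 42\right) = - 436 \left(-19 - 42\right) = \left(-436\right) \left(-61\right) = 26596$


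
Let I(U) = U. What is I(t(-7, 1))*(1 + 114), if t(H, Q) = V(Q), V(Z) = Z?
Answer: 115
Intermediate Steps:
t(H, Q) = Q
I(t(-7, 1))*(1 + 114) = 1*(1 + 114) = 1*115 = 115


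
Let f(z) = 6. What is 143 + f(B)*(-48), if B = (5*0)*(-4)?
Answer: -145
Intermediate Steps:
B = 0 (B = 0*(-4) = 0)
143 + f(B)*(-48) = 143 + 6*(-48) = 143 - 288 = -145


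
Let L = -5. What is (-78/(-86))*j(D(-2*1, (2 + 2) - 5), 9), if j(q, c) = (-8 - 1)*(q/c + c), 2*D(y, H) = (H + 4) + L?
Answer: -3120/43 ≈ -72.558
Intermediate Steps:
D(y, H) = -½ + H/2 (D(y, H) = ((H + 4) - 5)/2 = ((4 + H) - 5)/2 = (-1 + H)/2 = -½ + H/2)
j(q, c) = -9*c - 9*q/c (j(q, c) = -9*(c + q/c) = -9*c - 9*q/c)
(-78/(-86))*j(D(-2*1, (2 + 2) - 5), 9) = (-78/(-86))*(-9*9 - 9*(-½ + ((2 + 2) - 5)/2)/9) = (-78*(-1/86))*(-81 - 9*(-½ + (4 - 5)/2)*⅑) = 39*(-81 - 9*(-½ + (½)*(-1))*⅑)/43 = 39*(-81 - 9*(-½ - ½)*⅑)/43 = 39*(-81 - 9*(-1)*⅑)/43 = 39*(-81 + 1)/43 = (39/43)*(-80) = -3120/43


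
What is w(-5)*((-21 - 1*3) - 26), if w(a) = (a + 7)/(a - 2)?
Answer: 100/7 ≈ 14.286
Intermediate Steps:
w(a) = (7 + a)/(-2 + a)
w(-5)*((-21 - 1*3) - 26) = ((7 - 5)/(-2 - 5))*((-21 - 1*3) - 26) = (2/(-7))*((-21 - 3) - 26) = (-⅐*2)*(-24 - 26) = -2/7*(-50) = 100/7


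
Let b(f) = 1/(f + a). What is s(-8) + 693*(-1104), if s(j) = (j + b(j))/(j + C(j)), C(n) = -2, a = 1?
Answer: -53554983/70 ≈ -7.6507e+5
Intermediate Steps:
b(f) = 1/(1 + f) (b(f) = 1/(f + 1) = 1/(1 + f))
s(j) = (j + 1/(1 + j))/(-2 + j) (s(j) = (j + 1/(1 + j))/(j - 2) = (j + 1/(1 + j))/(-2 + j))
s(-8) + 693*(-1104) = (1 - 8*(1 - 8))/((1 - 8)*(-2 - 8)) + 693*(-1104) = (1 - 8*(-7))/(-7*(-10)) - 765072 = -⅐*(-⅒)*(1 + 56) - 765072 = -⅐*(-⅒)*57 - 765072 = 57/70 - 765072 = -53554983/70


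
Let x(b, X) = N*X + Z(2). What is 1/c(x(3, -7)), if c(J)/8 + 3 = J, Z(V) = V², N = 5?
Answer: -1/272 ≈ -0.0036765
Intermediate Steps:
x(b, X) = 4 + 5*X (x(b, X) = 5*X + 2² = 5*X + 4 = 4 + 5*X)
c(J) = -24 + 8*J
1/c(x(3, -7)) = 1/(-24 + 8*(4 + 5*(-7))) = 1/(-24 + 8*(4 - 35)) = 1/(-24 + 8*(-31)) = 1/(-24 - 248) = 1/(-272) = -1/272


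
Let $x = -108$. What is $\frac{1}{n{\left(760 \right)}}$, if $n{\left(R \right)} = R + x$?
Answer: $\frac{1}{652} \approx 0.0015337$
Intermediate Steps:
$n{\left(R \right)} = -108 + R$ ($n{\left(R \right)} = R - 108 = -108 + R$)
$\frac{1}{n{\left(760 \right)}} = \frac{1}{-108 + 760} = \frac{1}{652}$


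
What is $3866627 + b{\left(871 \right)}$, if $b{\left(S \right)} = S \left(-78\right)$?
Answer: $3798689$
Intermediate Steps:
$b{\left(S \right)} = - 78 S$
$3866627 + b{\left(871 \right)} = 3866627 - 67938 = 3798689$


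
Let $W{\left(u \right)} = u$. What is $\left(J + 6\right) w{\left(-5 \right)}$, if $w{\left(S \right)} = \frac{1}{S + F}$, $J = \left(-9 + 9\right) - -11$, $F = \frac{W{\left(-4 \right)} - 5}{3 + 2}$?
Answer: $- \frac{5}{2} \approx -2.5$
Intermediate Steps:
$F = - \frac{9}{5}$ ($F = \frac{-4 - 5}{3 + 2} = - \frac{9}{5} \approx -1.8$)
$J = 11$ ($J = 0 + 11 = 11$)
$w{\left(S \right)} = \frac{1}{- \frac{9}{5} + S}$ ($w{\left(S \right)} = \frac{1}{S - \frac{9}{5}} = \frac{1}{- \frac{9}{5} + S}$)
$\left(J + 6\right) w{\left(-5 \right)} = \left(11 + 6\right) \frac{5}{-9 + 5 \left(-5\right)} = 17 \frac{5}{-9 - 25} = 17 \frac{5}{-34} = 17 \cdot 5 \left(- \frac{1}{34}\right) = 17 \left(- \frac{5}{34}\right) = - \frac{5}{2}$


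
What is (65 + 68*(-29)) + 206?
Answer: -1701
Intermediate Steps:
(65 + 68*(-29)) + 206 = (65 - 1972) + 206 = -1907 + 206 = -1701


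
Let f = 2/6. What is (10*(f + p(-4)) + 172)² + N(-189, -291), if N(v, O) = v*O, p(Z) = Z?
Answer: 659827/9 ≈ 73314.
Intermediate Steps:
f = ⅓ (f = 2*(⅙) = ⅓ ≈ 0.33333)
N(v, O) = O*v
(10*(f + p(-4)) + 172)² + N(-189, -291) = (10*(⅓ - 4) + 172)² - 291*(-189) = (10*(-11/3) + 172)² + 54999 = (-110/3 + 172)² + 54999 = (406/3)² + 54999 = 164836/9 + 54999 = 659827/9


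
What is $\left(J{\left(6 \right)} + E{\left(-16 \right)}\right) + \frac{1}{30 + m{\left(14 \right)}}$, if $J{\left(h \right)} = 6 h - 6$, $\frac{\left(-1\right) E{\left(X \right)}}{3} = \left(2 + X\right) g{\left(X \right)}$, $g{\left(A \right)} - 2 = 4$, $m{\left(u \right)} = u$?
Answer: $\frac{12409}{44} \approx 282.02$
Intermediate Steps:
$g{\left(A \right)} = 6$ ($g{\left(A \right)} = 2 + 4 = 6$)
$E{\left(X \right)} = -36 - 18 X$ ($E{\left(X \right)} = - 3 \left(2 + X\right) 6 = - 3 \left(12 + 6 X\right) = -36 - 18 X$)
$J{\left(h \right)} = -6 + 6 h$
$\left(J{\left(6 \right)} + E{\left(-16 \right)}\right) + \frac{1}{30 + m{\left(14 \right)}} = \left(\left(-6 + 6 \cdot 6\right) - -252\right) + \frac{1}{30 + 14} = \left(\left(-6 + 36\right) + \left(-36 + 288\right)\right) + \frac{1}{44} = \left(30 + 252\right) + \frac{1}{44} = 282 + \frac{1}{44} = \frac{12409}{44}$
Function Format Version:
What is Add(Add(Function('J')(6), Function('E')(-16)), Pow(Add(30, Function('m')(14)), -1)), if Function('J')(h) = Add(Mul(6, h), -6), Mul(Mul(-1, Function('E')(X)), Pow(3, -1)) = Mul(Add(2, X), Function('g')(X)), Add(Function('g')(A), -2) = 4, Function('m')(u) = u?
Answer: Rational(12409, 44) ≈ 282.02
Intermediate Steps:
Function('g')(A) = 6 (Function('g')(A) = Add(2, 4) = 6)
Function('E')(X) = Add(-36, Mul(-18, X)) (Function('E')(X) = Mul(-3, Mul(Add(2, X), 6)) = Mul(-3, Add(12, Mul(6, X))) = Add(-36, Mul(-18, X)))
Function('J')(h) = Add(-6, Mul(6, h))
Add(Add(Function('J')(6), Function('E')(-16)), Pow(Add(30, Function('m')(14)), -1)) = Add(Add(Add(-6, Mul(6, 6)), Add(-36, Mul(-18, -16))), Pow(Add(30, 14), -1)) = Add(Add(Add(-6, 36), Add(-36, 288)), Pow(44, -1)) = Add(Add(30, 252), Rational(1, 44)) = Add(282, Rational(1, 44)) = Rational(12409, 44)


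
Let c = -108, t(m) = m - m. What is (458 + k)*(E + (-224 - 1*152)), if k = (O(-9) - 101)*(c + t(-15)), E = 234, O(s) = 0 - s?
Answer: -1475948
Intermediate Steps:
t(m) = 0
O(s) = -s
k = 9936 (k = (-1*(-9) - 101)*(-108 + 0) = (9 - 101)*(-108) = -92*(-108) = 9936)
(458 + k)*(E + (-224 - 1*152)) = (458 + 9936)*(234 + (-224 - 1*152)) = 10394*(234 + (-224 - 152)) = 10394*(234 - 376) = 10394*(-142) = -1475948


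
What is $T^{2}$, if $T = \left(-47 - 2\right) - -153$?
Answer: $10816$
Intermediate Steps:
$T = 104$ ($T = -49 + 153 = 104$)
$T^{2} = 104^{2} = 10816$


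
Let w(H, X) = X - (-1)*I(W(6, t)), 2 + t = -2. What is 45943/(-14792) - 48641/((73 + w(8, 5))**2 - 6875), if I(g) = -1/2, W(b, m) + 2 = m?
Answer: 2718338763/51402200 ≈ 52.884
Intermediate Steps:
t = -4 (t = -2 - 2 = -4)
W(b, m) = -2 + m
I(g) = -1/2 (I(g) = -1*1/2 = -1/2)
w(H, X) = -1/2 + X (w(H, X) = X - (-1)*(-1)/2 = X - 1*1/2 = X - 1/2 = -1/2 + X)
45943/(-14792) - 48641/((73 + w(8, 5))**2 - 6875) = 45943/(-14792) - 48641/((73 + (-1/2 + 5))**2 - 6875) = 45943*(-1/14792) - 48641/((73 + 9/2)**2 - 6875) = -45943/14792 - 48641/((155/2)**2 - 6875) = -45943/14792 - 48641/(24025/4 - 6875) = -45943/14792 - 48641/(-3475/4) = -45943/14792 - 48641*(-4/3475) = -45943/14792 + 194564/3475 = 2718338763/51402200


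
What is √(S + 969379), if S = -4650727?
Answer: 334*I*√33 ≈ 1918.7*I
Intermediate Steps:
√(S + 969379) = √(-4650727 + 969379) = √(-3681348) = 334*I*√33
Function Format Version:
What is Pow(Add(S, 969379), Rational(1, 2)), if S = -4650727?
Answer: Mul(334, I, Pow(33, Rational(1, 2))) ≈ Mul(1918.7, I)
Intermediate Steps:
Pow(Add(S, 969379), Rational(1, 2)) = Pow(Add(-4650727, 969379), Rational(1, 2)) = Pow(-3681348, Rational(1, 2)) = Mul(334, I, Pow(33, Rational(1, 2)))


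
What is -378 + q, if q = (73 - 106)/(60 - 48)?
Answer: -1523/4 ≈ -380.75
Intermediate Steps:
q = -11/4 (q = -33/12 = -33*1/12 = -11/4 ≈ -2.7500)
-378 + q = -378 - 11/4 = -1523/4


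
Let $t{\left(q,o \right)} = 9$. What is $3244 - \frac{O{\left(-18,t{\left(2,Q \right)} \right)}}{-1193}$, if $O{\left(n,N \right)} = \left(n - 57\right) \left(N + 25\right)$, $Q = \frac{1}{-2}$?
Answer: $\frac{3867542}{1193} \approx 3241.9$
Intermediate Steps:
$Q = - \frac{1}{2} \approx -0.5$
$O{\left(n,N \right)} = \left(-57 + n\right) \left(25 + N\right)$
$3244 - \frac{O{\left(-18,t{\left(2,Q \right)} \right)}}{-1193} = 3244 - \frac{-1425 - 513 + 25 \left(-18\right) + 9 \left(-18\right)}{-1193} = 3244 - \left(-1425 - 513 - 450 - 162\right) \left(- \frac{1}{1193}\right) = 3244 - \left(-2550\right) \left(- \frac{1}{1193}\right) = 3244 - \frac{2550}{1193} = \frac{3867542}{1193}$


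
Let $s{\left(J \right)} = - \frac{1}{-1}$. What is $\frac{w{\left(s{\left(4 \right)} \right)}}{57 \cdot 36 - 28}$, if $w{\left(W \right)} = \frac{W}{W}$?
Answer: $\frac{1}{2024} \approx 0.00049407$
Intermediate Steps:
$s{\left(J \right)} = 1$ ($s{\left(J \right)} = \left(-1\right) \left(-1\right) = 1$)
$w{\left(W \right)} = 1$
$\frac{w{\left(s{\left(4 \right)} \right)}}{57 \cdot 36 - 28} = 1 \frac{1}{57 \cdot 36 - 28} = 1 \frac{1}{2052 - 28} = 1 \cdot \frac{1}{2024} = \frac{1}{2024}$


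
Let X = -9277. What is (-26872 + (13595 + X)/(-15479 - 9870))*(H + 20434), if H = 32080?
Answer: -35771625472044/25349 ≈ -1.4112e+9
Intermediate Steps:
(-26872 + (13595 + X)/(-15479 - 9870))*(H + 20434) = (-26872 + (13595 - 9277)/(-15479 - 9870))*(32080 + 20434) = (-26872 + 4318/(-25349))*52514 = (-26872 + 4318*(-1/25349))*52514 = (-26872 - 4318/25349)*52514 = -681182646/25349*52514 = -35771625472044/25349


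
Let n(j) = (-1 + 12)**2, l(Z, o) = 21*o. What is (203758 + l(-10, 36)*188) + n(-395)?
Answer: 346007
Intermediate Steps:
n(j) = 121 (n(j) = 11**2 = 121)
(203758 + l(-10, 36)*188) + n(-395) = (203758 + (21*36)*188) + 121 = (203758 + 756*188) + 121 = (203758 + 142128) + 121 = 345886 + 121 = 346007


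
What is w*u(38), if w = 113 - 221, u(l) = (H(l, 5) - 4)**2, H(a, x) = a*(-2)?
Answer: -691200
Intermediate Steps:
H(a, x) = -2*a
u(l) = (-4 - 2*l)**2 (u(l) = (-2*l - 4)**2 = (-4 - 2*l)**2)
w = -108
w*u(38) = -432*(2 + 38)**2 = -432*40**2 = -432*1600 = -108*6400 = -691200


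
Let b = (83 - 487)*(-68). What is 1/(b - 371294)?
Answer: -1/343822 ≈ -2.9085e-6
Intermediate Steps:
b = 27472 (b = -404*(-68) = 27472)
1/(b - 371294) = 1/(27472 - 371294) = 1/(-343822) = -1/343822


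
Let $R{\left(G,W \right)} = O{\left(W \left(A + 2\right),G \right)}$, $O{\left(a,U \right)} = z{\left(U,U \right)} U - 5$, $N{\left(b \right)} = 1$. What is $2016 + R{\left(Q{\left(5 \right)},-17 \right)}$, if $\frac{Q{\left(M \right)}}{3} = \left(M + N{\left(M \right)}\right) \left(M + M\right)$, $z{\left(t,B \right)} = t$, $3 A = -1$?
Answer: $34411$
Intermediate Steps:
$A = - \frac{1}{3}$ ($A = \frac{1}{3} \left(-1\right) = - \frac{1}{3} \approx -0.33333$)
$O{\left(a,U \right)} = -5 + U^{2}$ ($O{\left(a,U \right)} = U U - 5 = U^{2} - 5 = -5 + U^{2}$)
$Q{\left(M \right)} = 6 M \left(1 + M\right)$ ($Q{\left(M \right)} = 3 \left(M + 1\right) \left(M + M\right) = 3 \left(1 + M\right) 2 M = 3 \cdot 2 M \left(1 + M\right) = 6 M \left(1 + M\right)$)
$R{\left(G,W \right)} = -5 + G^{2}$
$2016 + R{\left(Q{\left(5 \right)},-17 \right)} = 2016 - \left(5 - \left(6 \cdot 5 \left(1 + 5\right)\right)^{2}\right) = 2016 - \left(5 - \left(6 \cdot 5 \cdot 6\right)^{2}\right) = 2016 - \left(5 - 180^{2}\right) = 2016 + \left(-5 + 32400\right) = 2016 + 32395 = 34411$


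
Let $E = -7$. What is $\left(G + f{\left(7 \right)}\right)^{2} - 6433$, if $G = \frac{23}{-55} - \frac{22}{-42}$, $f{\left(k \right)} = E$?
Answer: $- \frac{8518373456}{1334025} \approx -6385.5$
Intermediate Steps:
$f{\left(k \right)} = -7$
$G = \frac{122}{1155}$ ($G = 23 \left(- \frac{1}{55}\right) - - \frac{11}{21} = - \frac{23}{55} + \frac{11}{21} = \frac{122}{1155} \approx 0.10563$)
$\left(G + f{\left(7 \right)}\right)^{2} - 6433 = \left(\frac{122}{1155} - 7\right)^{2} - 6433 = \left(- \frac{7963}{1155}\right)^{2} - 6433 = \frac{63409369}{1334025} - 6433 = - \frac{8518373456}{1334025}$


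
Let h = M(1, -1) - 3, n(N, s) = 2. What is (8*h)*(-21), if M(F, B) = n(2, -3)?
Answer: 168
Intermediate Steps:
M(F, B) = 2
h = -1 (h = 2 - 3 = -1)
(8*h)*(-21) = (8*(-1))*(-21) = -8*(-21) = 168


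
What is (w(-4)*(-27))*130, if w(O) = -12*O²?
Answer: 673920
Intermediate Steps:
(w(-4)*(-27))*130 = (-12*(-4)²*(-27))*130 = (-12*16*(-27))*130 = -192*(-27)*130 = 5184*130 = 673920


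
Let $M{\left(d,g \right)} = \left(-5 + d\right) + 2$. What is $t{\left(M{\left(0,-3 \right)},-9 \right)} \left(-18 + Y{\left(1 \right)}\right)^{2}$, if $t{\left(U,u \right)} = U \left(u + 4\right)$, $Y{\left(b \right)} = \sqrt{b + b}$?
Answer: $4890 - 540 \sqrt{2} \approx 4126.3$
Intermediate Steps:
$M{\left(d,g \right)} = -3 + d$
$Y{\left(b \right)} = \sqrt{2} \sqrt{b}$ ($Y{\left(b \right)} = \sqrt{2 b} = \sqrt{2} \sqrt{b}$)
$t{\left(U,u \right)} = U \left(4 + u\right)$
$t{\left(M{\left(0,-3 \right)},-9 \right)} \left(-18 + Y{\left(1 \right)}\right)^{2} = \left(-3 + 0\right) \left(4 - 9\right) \left(-18 + \sqrt{2} \sqrt{1}\right)^{2} = \left(-3\right) \left(-5\right) \left(-18 + \sqrt{2} \cdot 1\right)^{2} = 15 \left(-18 + \sqrt{2}\right)^{2}$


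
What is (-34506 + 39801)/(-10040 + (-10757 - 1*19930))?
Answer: -5295/40727 ≈ -0.13001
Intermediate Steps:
(-34506 + 39801)/(-10040 + (-10757 - 1*19930)) = 5295/(-10040 + (-10757 - 19930)) = 5295/(-10040 - 30687) = 5295/(-40727) = 5295*(-1/40727) = -5295/40727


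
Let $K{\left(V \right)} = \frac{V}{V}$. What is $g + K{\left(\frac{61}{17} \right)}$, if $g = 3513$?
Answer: $3514$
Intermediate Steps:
$K{\left(V \right)} = 1$
$g + K{\left(\frac{61}{17} \right)} = 3513 + 1 = 3514$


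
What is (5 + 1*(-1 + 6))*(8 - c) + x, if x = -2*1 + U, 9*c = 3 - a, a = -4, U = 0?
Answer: 632/9 ≈ 70.222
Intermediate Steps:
c = 7/9 (c = (3 - 1*(-4))/9 = (3 + 4)/9 = (⅑)*7 = 7/9 ≈ 0.77778)
x = -2 (x = -2*1 + 0 = -2 + 0 = -2)
(5 + 1*(-1 + 6))*(8 - c) + x = (5 + 1*(-1 + 6))*(8 - 1*7/9) - 2 = (5 + 1*5)*(8 - 7/9) - 2 = (5 + 5)*(65/9) - 2 = 10*(65/9) - 2 = 650/9 - 2 = 632/9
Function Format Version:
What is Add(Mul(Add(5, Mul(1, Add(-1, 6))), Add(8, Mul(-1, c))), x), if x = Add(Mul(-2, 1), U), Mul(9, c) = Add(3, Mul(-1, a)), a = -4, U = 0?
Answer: Rational(632, 9) ≈ 70.222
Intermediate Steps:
c = Rational(7, 9) (c = Mul(Rational(1, 9), Add(3, Mul(-1, -4))) = Mul(Rational(1, 9), Add(3, 4)) = Mul(Rational(1, 9), 7) = Rational(7, 9) ≈ 0.77778)
x = -2 (x = Add(Mul(-2, 1), 0) = Add(-2, 0) = -2)
Add(Mul(Add(5, Mul(1, Add(-1, 6))), Add(8, Mul(-1, c))), x) = Add(Mul(Add(5, Mul(1, Add(-1, 6))), Add(8, Mul(-1, Rational(7, 9)))), -2) = Add(Mul(Add(5, Mul(1, 5)), Add(8, Rational(-7, 9))), -2) = Add(Mul(Add(5, 5), Rational(65, 9)), -2) = Add(Mul(10, Rational(65, 9)), -2) = Add(Rational(650, 9), -2) = Rational(632, 9)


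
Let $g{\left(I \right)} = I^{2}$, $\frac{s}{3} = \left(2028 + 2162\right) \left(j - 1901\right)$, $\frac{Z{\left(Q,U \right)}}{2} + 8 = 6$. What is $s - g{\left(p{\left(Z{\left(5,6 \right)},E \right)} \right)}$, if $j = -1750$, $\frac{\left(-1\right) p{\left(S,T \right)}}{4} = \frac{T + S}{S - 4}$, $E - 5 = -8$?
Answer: $- \frac{183572329}{4} \approx -4.5893 \cdot 10^{7}$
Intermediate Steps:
$E = -3$ ($E = 5 - 8 = -3$)
$Z{\left(Q,U \right)} = -4$ ($Z{\left(Q,U \right)} = -16 + 2 \cdot 6 = -16 + 12 = -4$)
$p{\left(S,T \right)} = - \frac{4 \left(S + T\right)}{-4 + S}$ ($p{\left(S,T \right)} = - 4 \frac{T + S}{S - 4} = - 4 \frac{S + T}{-4 + S} = - \frac{4 \left(S + T\right)}{-4 + S}$)
$s = -45893070$ ($s = 3 \left(2028 + 2162\right) \left(-1750 - 1901\right) = 3 \cdot 4190 \left(-3651\right) = 3 \left(-15297690\right) = -45893070$)
$s - g{\left(p{\left(Z{\left(5,6 \right)},E \right)} \right)} = -45893070 - \left(\frac{4 \left(\left(-1\right) \left(-4\right) - -3\right)}{-4 - 4}\right)^{2} = -45893070 - \left(\frac{4 \left(4 + 3\right)}{-8}\right)^{2} = -45893070 - \left(4 \left(- \frac{1}{8}\right) 7\right)^{2} = -45893070 - \left(- \frac{7}{2}\right)^{2} = -45893070 - \frac{49}{4} = - \frac{183572329}{4}$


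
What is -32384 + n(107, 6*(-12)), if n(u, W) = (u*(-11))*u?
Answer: -158323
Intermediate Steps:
n(u, W) = -11*u² (n(u, W) = (-11*u)*u = -11*u²)
-32384 + n(107, 6*(-12)) = -32384 - 11*107² = -32384 - 11*11449 = -32384 - 125939 = -158323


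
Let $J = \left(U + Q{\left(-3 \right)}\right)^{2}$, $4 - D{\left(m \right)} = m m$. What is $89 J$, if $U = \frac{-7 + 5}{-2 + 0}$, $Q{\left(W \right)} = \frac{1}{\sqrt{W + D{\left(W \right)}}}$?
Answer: $\frac{623}{8} - \frac{89 i \sqrt{2}}{2} \approx 77.875 - 62.932 i$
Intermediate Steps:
$D{\left(m \right)} = 4 - m^{2}$ ($D{\left(m \right)} = 4 - m m = 4 - m^{2}$)
$Q{\left(W \right)} = \frac{1}{\sqrt{4 + W - W^{2}}}$ ($Q{\left(W \right)} = \frac{1}{\sqrt{W - \left(-4 + W^{2}\right)}} = \frac{1}{\sqrt{4 + W - W^{2}}}$)
$U = 1$ ($U = - \frac{2}{-2} = \left(-2\right) \left(- \frac{1}{2}\right) = 1$)
$J = \left(1 - \frac{i \sqrt{2}}{4}\right)^{2}$ ($J = \left(1 + \frac{1}{\sqrt{4 - 3 - \left(-3\right)^{2}}}\right)^{2} = \left(1 + \frac{1}{\sqrt{4 - 3 - 9}}\right)^{2} = \left(1 + \frac{1}{\sqrt{-8}}\right)^{2} = \left(1 - \frac{i \sqrt{2}}{4}\right)^{2} \approx 0.875 - 0.70711 i$)
$89 J = 89 \frac{\left(4 - i \sqrt{2}\right)^{2}}{16} = \frac{89 \left(4 - i \sqrt{2}\right)^{2}}{16}$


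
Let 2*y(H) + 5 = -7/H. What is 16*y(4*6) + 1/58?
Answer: -7363/174 ≈ -42.316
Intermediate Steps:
y(H) = -5/2 - 7/(2*H) (y(H) = -5/2 + (-7/H)/2 = -5/2 - 7/(2*H))
16*y(4*6) + 1/58 = 16*((-7 - 20*6)/(2*((4*6)))) + 1/58 = 16*((½)*(-7 - 5*24)/24) + 1/58 = 16*((½)*(1/24)*(-7 - 120)) + 1/58 = 16*((½)*(1/24)*(-127)) + 1/58 = 16*(-127/48) + 1/58 = -127/3 + 1/58 = -7363/174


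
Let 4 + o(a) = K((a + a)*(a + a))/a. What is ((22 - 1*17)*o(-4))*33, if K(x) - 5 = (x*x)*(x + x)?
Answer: -86510985/4 ≈ -2.1628e+7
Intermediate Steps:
K(x) = 5 + 2*x³ (K(x) = 5 + (x*x)*(x + x) = 5 + x²*(2*x) = 5 + 2*x³)
o(a) = -4 + (5 + 128*a⁶)/a (o(a) = -4 + (5 + 2*((a + a)*(a + a))³)/a = -4 + (5 + 2*((2*a)*(2*a))³)/a = -4 + (5 + 2*(4*a²)³)/a = -4 + (5 + 2*(64*a⁶))/a = -4 + (5 + 128*a⁶)/a)
((22 - 1*17)*o(-4))*33 = ((22 - 1*17)*(-4 + 5/(-4) + 128*(-4)⁵))*33 = ((22 - 17)*(-4 + 5*(-¼) + 128*(-1024)))*33 = (5*(-4 - 5/4 - 131072))*33 = (5*(-524309/4))*33 = -2621545/4*33 = -86510985/4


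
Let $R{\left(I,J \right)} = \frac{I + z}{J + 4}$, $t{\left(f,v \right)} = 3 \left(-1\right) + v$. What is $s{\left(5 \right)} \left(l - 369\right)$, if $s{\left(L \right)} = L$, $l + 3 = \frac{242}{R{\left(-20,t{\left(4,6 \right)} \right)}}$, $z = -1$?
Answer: $- \frac{6790}{3} \approx -2263.3$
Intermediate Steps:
$t{\left(f,v \right)} = -3 + v$
$R{\left(I,J \right)} = \frac{-1 + I}{4 + J}$ ($R{\left(I,J \right)} = \frac{I - 1}{J + 4} = \frac{-1 + I}{4 + J}$)
$l = - \frac{251}{3}$ ($l = -3 + \frac{242}{\frac{1}{4 + \left(-3 + 6\right)} \left(-1 - 20\right)} = -3 + \frac{242}{\frac{1}{4 + 3} \left(-21\right)} = -3 + \frac{242}{\frac{1}{7} \left(-21\right)} = -3 + \frac{242}{-3} = -3 + 242 \left(- \frac{1}{3}\right) = -3 - \frac{242}{3} = - \frac{251}{3} \approx -83.667$)
$s{\left(5 \right)} \left(l - 369\right) = 5 \left(- \frac{251}{3} - 369\right) = 5 \left(- \frac{1358}{3}\right) = - \frac{6790}{3}$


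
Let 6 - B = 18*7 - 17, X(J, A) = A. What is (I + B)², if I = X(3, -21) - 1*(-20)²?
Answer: 274576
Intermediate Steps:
B = -103 (B = 6 - (18*7 - 17) = 6 - (126 - 17) = 6 - 1*109 = 6 - 109 = -103)
I = -421 (I = -21 - 1*(-20)² = -21 - 1*400 = -21 - 400 = -421)
(I + B)² = (-421 - 103)² = (-524)² = 274576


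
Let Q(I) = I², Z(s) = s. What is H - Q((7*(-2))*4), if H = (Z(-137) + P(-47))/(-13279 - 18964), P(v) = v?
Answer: -101113864/32243 ≈ -3136.0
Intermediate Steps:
H = 184/32243 (H = (-137 - 47)/(-13279 - 18964) = -184/(-32243) = -184*(-1/32243) = 184/32243 ≈ 0.0057067)
H - Q((7*(-2))*4) = 184/32243 - ((7*(-2))*4)² = 184/32243 - (-14*4)² = 184/32243 - 1*(-56)² = 184/32243 - 1*3136 = 184/32243 - 3136 = -101113864/32243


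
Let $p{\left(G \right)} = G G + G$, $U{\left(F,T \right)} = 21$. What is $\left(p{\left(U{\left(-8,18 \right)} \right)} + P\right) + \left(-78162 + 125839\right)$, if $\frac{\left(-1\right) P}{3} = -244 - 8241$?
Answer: $73594$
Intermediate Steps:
$p{\left(G \right)} = G + G^{2}$ ($p{\left(G \right)} = G^{2} + G = G + G^{2}$)
$P = 25455$ ($P = - 3 \left(-244 - 8241\right) = \left(-3\right) \left(-8485\right) = 25455$)
$\left(p{\left(U{\left(-8,18 \right)} \right)} + P\right) + \left(-78162 + 125839\right) = \left(21 \left(1 + 21\right) + 25455\right) + \left(-78162 + 125839\right) = \left(21 \cdot 22 + 25455\right) + 47677 = \left(462 + 25455\right) + 47677 = 25917 + 47677 = 73594$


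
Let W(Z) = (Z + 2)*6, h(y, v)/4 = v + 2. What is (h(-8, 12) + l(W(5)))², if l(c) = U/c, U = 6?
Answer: 154449/49 ≈ 3152.0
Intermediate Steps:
h(y, v) = 8 + 4*v (h(y, v) = 4*(v + 2) = 4*(2 + v) = 8 + 4*v)
W(Z) = 12 + 6*Z (W(Z) = (2 + Z)*6 = 12 + 6*Z)
l(c) = 6/c
(h(-8, 12) + l(W(5)))² = ((8 + 4*12) + 6/(12 + 6*5))² = ((8 + 48) + 6/(12 + 30))² = (56 + 6/42)² = (56 + 6*(1/42))² = (56 + ⅐)² = (393/7)² = 154449/49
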